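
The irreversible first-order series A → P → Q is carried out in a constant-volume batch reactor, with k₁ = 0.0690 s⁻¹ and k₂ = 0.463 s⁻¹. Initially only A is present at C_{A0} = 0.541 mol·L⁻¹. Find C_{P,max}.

Evaluating C_P at t_opt = ln(k₂/k₁)/(k₂−k₁) gives C_{P,max}/C_{A0} = (k₁/k₂)^[k₂/(k₂−k₁)].
= (0.0690/0.463)^(0.463/(0.463−0.0690)) = (0.1490)^(1.175) = 0.1068.
C_{P,max} = 0.1068×0.541 = 0.0578 mol·L⁻¹.

0.0578 mol·L⁻¹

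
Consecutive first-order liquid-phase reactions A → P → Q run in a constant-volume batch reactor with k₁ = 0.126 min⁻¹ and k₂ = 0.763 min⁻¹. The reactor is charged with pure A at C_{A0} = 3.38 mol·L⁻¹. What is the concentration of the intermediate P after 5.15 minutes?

Solving the coupled first-order balances gives C_P(t) = [k₁/(k₂−k₁)]·C_{A0}·(e^(−k₁t) − e^(−k₂t)).
e^(−k₁t) = e^(−0.126×5.15) = e^(−0.6489) = 0.5226; e^(−k₂t) = e^(−3.929) = 0.01965.
C_P = 0.126×3.38/(0.763−0.126) × (0.5226−0.01965) = 0.6686×0.5030 = 0.3363 mol·L⁻¹.

0.336 mol·L⁻¹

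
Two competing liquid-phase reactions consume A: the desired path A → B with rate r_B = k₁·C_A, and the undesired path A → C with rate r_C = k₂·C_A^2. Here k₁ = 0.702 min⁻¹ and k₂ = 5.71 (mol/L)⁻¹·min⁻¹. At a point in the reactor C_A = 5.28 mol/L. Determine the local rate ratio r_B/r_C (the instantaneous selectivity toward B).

S_{B/C} = r_B/r_C = (k₁·C_A)/(k₂·C_A^2) = (k₁/k₂)·C_A⁻¹.
= (0.702×5.280) / (5.71×5.280^2) = 3.707/159.2 = 0.0233.
The undesired path is higher order in A, so low C_A (CSTR or dilute feed) favours B.

0.0233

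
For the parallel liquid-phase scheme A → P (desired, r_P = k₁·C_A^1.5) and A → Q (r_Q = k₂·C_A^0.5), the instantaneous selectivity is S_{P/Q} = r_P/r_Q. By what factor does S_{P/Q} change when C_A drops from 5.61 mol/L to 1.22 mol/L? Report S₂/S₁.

S_{P/Q} = (k₁/k₂)·C_A, so S₂/S₁ = (C_{A,2}/C_{A,1}).
= 1.22/5.61 = 0.217.

0.217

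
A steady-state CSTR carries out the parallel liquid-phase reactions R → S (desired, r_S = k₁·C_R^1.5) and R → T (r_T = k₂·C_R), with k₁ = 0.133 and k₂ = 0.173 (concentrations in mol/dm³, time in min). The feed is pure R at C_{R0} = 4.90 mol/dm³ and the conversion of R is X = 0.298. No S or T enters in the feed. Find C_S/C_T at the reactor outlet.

1.43

Exit C_R = C_{R0}(1−X) = 4.90×0.702 = 3.440 mol/dm³.
A CSTR operates uniformly at the exit composition, giving r_S = 0.8485 and r_T = 0.5951 (each k·C_R^n at C_R = 3.440).
Overall selectivity = C_S/C_T = r_Sτ/(r_Tτ) = r_S/r_T = 1.43.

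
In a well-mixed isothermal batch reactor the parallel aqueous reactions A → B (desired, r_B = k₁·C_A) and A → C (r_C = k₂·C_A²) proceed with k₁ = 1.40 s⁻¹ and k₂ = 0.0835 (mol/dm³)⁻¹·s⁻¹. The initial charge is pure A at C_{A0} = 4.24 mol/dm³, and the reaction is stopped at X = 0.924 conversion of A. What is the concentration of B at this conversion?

C_A = C_{A0}(1−X) = 0.3222 mol/dm³.
Along a PFR/batch, dC_B/dC_A = −r_B/(r_B+r_C) = −k₁/(k₁+k₂·C_A).
Integrating from C_{A0} to C_A: C_B = (1.40/0.0835)·ln[(1.40+0.0835·4.24)/(1.40+0.0835·0.322)] = 16.77·ln(1.754/1.427) = 3.461 mol/dm³.

3.46 mol/dm³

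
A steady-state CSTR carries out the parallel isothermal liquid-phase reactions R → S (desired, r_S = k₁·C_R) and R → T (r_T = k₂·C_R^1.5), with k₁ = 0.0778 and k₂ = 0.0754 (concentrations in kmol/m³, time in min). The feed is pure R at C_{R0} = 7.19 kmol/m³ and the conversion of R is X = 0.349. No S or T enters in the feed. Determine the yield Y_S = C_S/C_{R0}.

Exit C_R = C_{R0}(1−X) = 7.19×0.651 = 4.681 kmol/m³.
Rates in a CSTR are evaluated at the outlet concentration: r_S = 0.0778×4.681 = 0.3642, r_T = 0.0754×4.681^1.5 = 0.7635.
Fraction of consumed R going to S: r_S/(r_S+r_T) = 0.3229.
C_S = 0.3229·C_{R0}·X = 0.3229×7.19×0.349 = 0.810 kmol/m³; Y_S = C_S/C_{R0} = 0.113.

0.113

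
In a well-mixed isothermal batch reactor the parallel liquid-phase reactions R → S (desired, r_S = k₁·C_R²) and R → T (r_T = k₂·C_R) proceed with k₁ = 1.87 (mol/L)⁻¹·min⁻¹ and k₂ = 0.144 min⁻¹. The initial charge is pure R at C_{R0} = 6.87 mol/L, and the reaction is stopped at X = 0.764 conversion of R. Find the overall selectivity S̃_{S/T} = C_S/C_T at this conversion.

C_R = C_{R0}(1−X) = 1.621 mol/L.
Along a PFR/batch, dC_T/dC_R = −r_T/(r_S+r_T) = −k₂/(k₂+k₁·C_R).
Integrating from C_{R0} to C_R: C_T = (0.144/1.87)·ln[(0.144+1.87·6.87)/(0.144+1.87·1.62)] = 0.07701·ln(12.99/3.176) = 0.1085 mol/L.
Then C_S = (C_{R0}−C_R) − C_T = 5.249 − 0.1085 = 5.140 mol/L.
S̃_{S/T} = C_S/C_T = 5.140/0.1085 = 47.4.

47.4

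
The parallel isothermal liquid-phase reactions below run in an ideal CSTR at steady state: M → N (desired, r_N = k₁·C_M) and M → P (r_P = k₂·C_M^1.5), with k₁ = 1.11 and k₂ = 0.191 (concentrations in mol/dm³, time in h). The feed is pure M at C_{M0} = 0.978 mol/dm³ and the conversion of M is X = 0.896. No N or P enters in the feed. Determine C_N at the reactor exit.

Exit C_M = C_{M0}(1−X) = 0.978×0.104 = 0.1017 mol/dm³.
A CSTR operates uniformly at the exit composition, giving r_N = 0.1129 and r_P = 0.006196 (each k·C_M^n at C_M = 0.1017).
Fraction of consumed M going to N: r_N/(r_N+r_P) = 0.9480.
C_N = 0.9480·C_{M0}·X = 0.9480×0.978×0.896 = 0.831 mol/dm³.

0.831 mol/dm³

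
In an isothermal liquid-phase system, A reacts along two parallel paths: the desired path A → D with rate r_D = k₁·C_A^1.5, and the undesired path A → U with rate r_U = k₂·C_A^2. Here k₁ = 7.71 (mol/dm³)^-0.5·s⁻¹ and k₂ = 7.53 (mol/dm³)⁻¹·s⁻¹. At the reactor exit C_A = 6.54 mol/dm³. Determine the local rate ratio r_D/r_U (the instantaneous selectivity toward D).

S_{D/U} = r_D/r_U = (k₁·C_A^1.5)/(k₂·C_A^2) = (k₁/k₂)·C_A^-0.5.
= (7.71×6.540^1.5) / (7.53×6.540^2) = 128.9/322.1 = 0.400.
The undesired path is higher order in A, so low C_A (CSTR or dilute feed) favours D.

0.400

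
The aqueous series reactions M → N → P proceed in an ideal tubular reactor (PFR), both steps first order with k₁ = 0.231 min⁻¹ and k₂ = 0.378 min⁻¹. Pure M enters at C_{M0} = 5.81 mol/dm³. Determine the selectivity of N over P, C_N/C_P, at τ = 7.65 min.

0.280

The intermediate concentration in a first-order A→B→C sequence is C_N = k₁C_{M0}(e^(−k₁τ) − e^(−k₂τ))/(k₂−k₁).
e^(−k₁τ) = e^(−0.231×7.65) = e^(−1.767) = 0.1708; e^(−k₂τ) = e^(−2.892) = 0.05548.
C_N = 0.231×5.81/(0.378−0.231) × (0.1708−0.05548) = 9.130×0.1153 = 1.053 mol/dm³.
C_M = C_{M0}e^(−k₁τ) = 0.9925 mol/dm³, so C_P = C_{M0}−C_M−C_N = 3.765 mol/dm³; C_N/C_P = 0.280.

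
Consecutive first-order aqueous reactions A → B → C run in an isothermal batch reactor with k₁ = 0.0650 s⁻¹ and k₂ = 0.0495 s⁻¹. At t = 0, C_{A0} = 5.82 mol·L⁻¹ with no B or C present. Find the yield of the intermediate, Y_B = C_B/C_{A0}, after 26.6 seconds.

0.380

The intermediate concentration in a first-order A→B→C sequence is C_B = k₁C_{A0}(e^(−k₁t) − e^(−k₂t))/(k₂−k₁).
e^(−k₁t) = e^(−0.0650×26.6) = e^(−1.729) = 0.1775; e^(−k₂t) = e^(−1.317) = 0.2680.
C_B = 0.0650×5.82/(0.0495−0.0650) × (0.1775−0.2680) = (-24.41)×(-0.09056) = 2.210 mol·L⁻¹.
Y_B = C_B/C_{A0} = 2.210/5.82 = 0.380.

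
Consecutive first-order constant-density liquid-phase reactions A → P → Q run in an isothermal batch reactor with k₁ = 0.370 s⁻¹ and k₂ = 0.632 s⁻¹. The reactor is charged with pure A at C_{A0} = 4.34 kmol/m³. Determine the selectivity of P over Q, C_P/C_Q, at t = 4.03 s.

0.365

Solving the coupled first-order balances gives C_P(t) = [k₁/(k₂−k₁)]·C_{A0}·(e^(−k₁t) − e^(−k₂t)).
e^(−k₁t) = e^(−0.370×4.03) = e^(−1.491) = 0.2251; e^(−k₂t) = e^(−2.547) = 0.07832.
C_P = 0.370×4.34/(0.632−0.370) × (0.2251−0.07832) = 6.129×0.1468 = 0.8998 kmol/m³.
C_A = C_{A0}e^(−k₁t) = 0.9770 kmol/m³, so C_Q = C_{A0}−C_A−C_P = 2.463 kmol/m³; C_P/C_Q = 0.365.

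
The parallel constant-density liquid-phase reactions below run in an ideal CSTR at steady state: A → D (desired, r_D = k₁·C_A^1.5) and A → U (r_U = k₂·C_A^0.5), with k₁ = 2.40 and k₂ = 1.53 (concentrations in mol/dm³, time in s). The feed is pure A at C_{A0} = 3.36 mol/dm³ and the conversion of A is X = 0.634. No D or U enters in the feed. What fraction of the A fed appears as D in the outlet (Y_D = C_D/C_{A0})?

0.418

Exit C_A = C_{A0}(1−X) = 3.36×0.366 = 1.230 mol/dm³.
Rates in a CSTR are evaluated at the outlet concentration: r_D = 2.40×1.230^1.5 = 3.273, r_U = 1.53×1.230^0.5 = 1.697.
Fraction of consumed A going to D: r_D/(r_D+r_U) = 0.6586.
C_D = 0.6586·C_{A0}·X = 0.6586×3.36×0.634 = 1.40 mol/dm³; Y_D = C_D/C_{A0} = 0.418.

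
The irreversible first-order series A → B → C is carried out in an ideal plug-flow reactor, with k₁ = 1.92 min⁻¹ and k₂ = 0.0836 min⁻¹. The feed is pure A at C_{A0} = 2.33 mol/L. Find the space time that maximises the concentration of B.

1.71 min

Setting dC_B/dτ = 0 gives τ_opt = ln(k₂/k₁)/(k₂−k₁).
= ln(0.0836/1.92)/(0.0836−1.92) = ln(0.04354)/-1.836 = -3.134/-1.836 = 1.71 min.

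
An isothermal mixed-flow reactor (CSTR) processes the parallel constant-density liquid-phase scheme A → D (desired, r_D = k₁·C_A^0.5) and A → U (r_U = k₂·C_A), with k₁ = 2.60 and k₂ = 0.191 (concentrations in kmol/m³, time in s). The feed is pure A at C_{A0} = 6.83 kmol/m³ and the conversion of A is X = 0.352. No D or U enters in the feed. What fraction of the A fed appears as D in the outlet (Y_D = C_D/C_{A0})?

Exit C_A = C_{A0}(1−X) = 6.83×0.648 = 4.426 kmol/m³.
A CSTR operates uniformly at the exit composition, giving r_D = 5.470 and r_U = 0.8453 (each k·C_A^n at C_A = 4.426).
Fraction of consumed A going to D: r_D/(r_D+r_U) = 0.8661.
C_D = 0.8661·C_{A0}·X = 0.8661×6.83×0.352 = 2.08 kmol/m³; Y_D = C_D/C_{A0} = 0.305.

0.305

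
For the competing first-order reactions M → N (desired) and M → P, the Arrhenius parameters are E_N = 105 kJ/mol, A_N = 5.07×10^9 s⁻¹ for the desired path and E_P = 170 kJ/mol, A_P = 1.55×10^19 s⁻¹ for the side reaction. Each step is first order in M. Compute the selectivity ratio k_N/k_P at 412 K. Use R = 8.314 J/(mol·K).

With equal orders, S_{N/P} = k_N/k_P = (A_N/A_P)·exp[(E_P−E_N)/(RT)].
(E_P−E_N)/(RT) = (170−105)×10³/(8.314×412) = 65000/3425 = 18.98.
k_N/k_P = (5.07×10^9/1.55×10^19)·exp(18.98) = 3.271×10^-10 × 1.743×10^8 = 0.0570.

0.0570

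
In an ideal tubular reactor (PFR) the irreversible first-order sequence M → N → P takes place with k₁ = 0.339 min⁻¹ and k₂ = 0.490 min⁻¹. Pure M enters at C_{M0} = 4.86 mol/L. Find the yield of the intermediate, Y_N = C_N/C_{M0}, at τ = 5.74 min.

Solving the coupled first-order balances gives C_N(τ) = [k₁/(k₂−k₁)]·C_{M0}·(e^(−k₁τ) − e^(−k₂τ)).
e^(−k₁τ) = e^(−0.339×5.74) = e^(−1.946) = 0.1429; e^(−k₂τ) = e^(−2.813) = 0.06005.
C_N = 0.339×4.86/(0.490−0.339) × (0.1429−0.06005) = 10.91×0.08282 = 0.9036 mol/L.
Y_N = C_N/C_{M0} = 0.9036/4.86 = 0.186.

0.186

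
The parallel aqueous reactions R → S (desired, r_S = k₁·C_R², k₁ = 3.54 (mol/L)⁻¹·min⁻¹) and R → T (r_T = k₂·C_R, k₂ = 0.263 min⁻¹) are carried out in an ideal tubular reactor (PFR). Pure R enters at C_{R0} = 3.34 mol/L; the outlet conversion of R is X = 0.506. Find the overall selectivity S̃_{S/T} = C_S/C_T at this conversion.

C_R = C_{R0}(1−X) = 1.650 mol/L.
Along a PFR/batch, dC_T/dC_R = −r_T/(r_S+r_T) = −k₂/(k₂+k₁·C_R).
Integrating from C_{R0} to C_R: C_T = (0.263/3.54)·ln[(0.263+3.54·3.34)/(0.263+3.54·1.65)] = 0.07429·ln(12.09/6.104) = 0.05076 mol/L.
Then C_S = (C_{R0}−C_R) − C_T = 1.690 − 0.05076 = 1.639 mol/L.
S̃_{S/T} = C_S/C_T = 1.639/0.05076 = 32.3.

32.3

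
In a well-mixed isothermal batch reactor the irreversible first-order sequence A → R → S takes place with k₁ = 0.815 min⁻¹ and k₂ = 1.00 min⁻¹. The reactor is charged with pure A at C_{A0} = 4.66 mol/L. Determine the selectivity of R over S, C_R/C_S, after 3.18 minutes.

The intermediate concentration in a first-order A→B→C sequence is C_R = k₁C_{A0}(e^(−k₁t) − e^(−k₂t))/(k₂−k₁).
e^(−k₁t) = e^(−0.815×3.18) = e^(−2.592) = 0.07489; e^(−k₂t) = e^(−3.180) = 0.04159.
C_R = 0.815×4.66/(1.00−0.815) × (0.07489−0.04159) = 20.53×0.03331 = 0.6838 mol/L.
C_A = C_{A0}e^(−k₁t) = 0.3490 mol/L, so C_S = C_{A0}−C_A−C_R = 3.627 mol/L; C_R/C_S = 0.189.

0.189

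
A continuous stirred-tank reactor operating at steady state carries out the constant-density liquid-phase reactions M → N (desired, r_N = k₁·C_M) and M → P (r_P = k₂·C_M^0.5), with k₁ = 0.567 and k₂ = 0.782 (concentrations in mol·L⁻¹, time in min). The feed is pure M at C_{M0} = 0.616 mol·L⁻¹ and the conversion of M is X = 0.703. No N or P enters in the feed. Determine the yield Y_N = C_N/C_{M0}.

Exit C_M = C_{M0}(1−X) = 0.616×0.297 = 0.1830 mol·L⁻¹.
A CSTR operates uniformly at the exit composition, giving r_N = 0.1037 and r_P = 0.3345 (each k·C_M^n at C_M = 0.1830).
Fraction of consumed M going to N: r_N/(r_N+r_P) = 0.2367.
C_N = 0.2367·C_{M0}·X = 0.2367×0.616×0.703 = 0.103 mol·L⁻¹; Y_N = C_N/C_{M0} = 0.166.

0.166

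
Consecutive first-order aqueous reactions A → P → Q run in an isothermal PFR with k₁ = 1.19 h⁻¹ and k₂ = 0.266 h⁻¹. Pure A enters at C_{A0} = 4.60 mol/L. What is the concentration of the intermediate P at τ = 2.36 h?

2.81 mol/L

Solving the coupled first-order balances gives C_P(τ) = [k₁/(k₂−k₁)]·C_{A0}·(e^(−k₁τ) − e^(−k₂τ)).
e^(−k₁τ) = e^(−1.19×2.36) = e^(−2.808) = 0.06030; e^(−k₂τ) = e^(−0.6278) = 0.5338.
C_P = 1.19×4.60/(0.266−1.19) × (0.06030−0.5338) = (-5.924)×(-0.4735) = 2.805 mol/L.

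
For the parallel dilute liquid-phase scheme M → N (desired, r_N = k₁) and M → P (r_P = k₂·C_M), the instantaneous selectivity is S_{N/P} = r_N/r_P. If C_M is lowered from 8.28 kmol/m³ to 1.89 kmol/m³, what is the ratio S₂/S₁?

S_{N/P} = (k₁/k₂)·C_M⁻¹, so S₂/S₁ = (C_{M,2}/C_{M,1})⁻¹.
= 8.28/1.89 = 4.38.
Selectivity toward N rises as C_M falls — low-concentration operation is favoured.

4.38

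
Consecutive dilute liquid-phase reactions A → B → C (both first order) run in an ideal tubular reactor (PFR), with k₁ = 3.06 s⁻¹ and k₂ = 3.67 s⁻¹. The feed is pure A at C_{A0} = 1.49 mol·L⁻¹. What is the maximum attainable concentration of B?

Evaluating C_B at τ_opt = ln(k₂/k₁)/(k₂−k₁) gives C_{B,max}/C_{A0} = (k₁/k₂)^[k₂/(k₂−k₁)].
= (3.06/3.67)^(3.67/(3.67−3.06)) = (0.8338)^(6.016) = 0.3350.
C_{B,max} = 0.3350×1.49 = 0.499 mol·L⁻¹.

0.499 mol·L⁻¹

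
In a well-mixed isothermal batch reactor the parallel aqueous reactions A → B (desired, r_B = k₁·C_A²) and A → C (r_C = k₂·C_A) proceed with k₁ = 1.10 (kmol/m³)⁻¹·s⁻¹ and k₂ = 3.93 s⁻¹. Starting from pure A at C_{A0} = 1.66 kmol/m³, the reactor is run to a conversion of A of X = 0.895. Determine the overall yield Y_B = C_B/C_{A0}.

C_A = C_{A0}(1−X) = 0.1743 kmol/m³.
Along a PFR/batch, dC_C/dC_A = −r_C/(r_B+r_C) = −k₂/(k₂+k₁·C_A).
Integrating from C_{A0} to C_A: C_C = (3.93/1.10)·ln[(3.93+1.10·1.66)/(3.93+1.10·0.174)] = 3.573·ln(5.756/4.122) = 1.193 kmol/m³.
Then C_B = (C_{A0}−C_A) − C_C = 1.486 − 1.193 = 0.2925 kmol/m³.
Y_B = C_B/C_{A0} = 0.2925/1.66 = 0.176.

0.176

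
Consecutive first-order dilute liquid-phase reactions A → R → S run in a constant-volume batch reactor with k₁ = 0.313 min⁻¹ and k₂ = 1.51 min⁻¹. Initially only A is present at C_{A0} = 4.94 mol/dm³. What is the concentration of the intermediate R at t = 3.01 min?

The intermediate concentration in a first-order A→B→C sequence is C_R = k₁C_{A0}(e^(−k₁t) − e^(−k₂t))/(k₂−k₁).
e^(−k₁t) = e^(−0.313×3.01) = e^(−0.9421) = 0.3898; e^(−k₂t) = e^(−4.545) = 0.01062.
C_R = 0.313×4.94/(1.51−0.313) × (0.3898−0.01062) = 1.292×0.3792 = 0.4898 mol/dm³.

0.490 mol/dm³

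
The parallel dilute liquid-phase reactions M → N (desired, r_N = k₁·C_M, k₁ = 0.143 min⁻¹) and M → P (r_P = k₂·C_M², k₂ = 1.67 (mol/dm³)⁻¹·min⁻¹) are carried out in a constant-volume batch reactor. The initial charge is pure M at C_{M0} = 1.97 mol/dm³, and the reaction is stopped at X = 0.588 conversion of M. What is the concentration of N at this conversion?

C_M = C_{M0}(1−X) = 0.8116 mol/dm³.
Along a PFR/batch, dC_N/dC_M = −r_N/(r_N+r_P) = −k₁/(k₁+k₂·C_M).
Integrating from C_{M0} to C_M: C_N = (0.143/1.67)·ln[(0.143+1.67·1.97)/(0.143+1.67·0.812)] = 0.08563·ln(3.433/1.498) = 0.07098 mol/dm³.

0.0710 mol/dm³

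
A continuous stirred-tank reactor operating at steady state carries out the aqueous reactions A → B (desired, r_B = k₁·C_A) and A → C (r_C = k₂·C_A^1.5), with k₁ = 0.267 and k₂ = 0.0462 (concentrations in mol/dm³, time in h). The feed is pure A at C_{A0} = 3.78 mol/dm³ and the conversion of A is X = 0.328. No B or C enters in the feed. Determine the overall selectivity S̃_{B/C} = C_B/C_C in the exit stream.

Exit C_A = C_{A0}(1−X) = 3.78×0.672 = 2.540 mol/dm³.
Rates in a CSTR are evaluated at the outlet concentration: r_B = 0.267×2.540 = 0.6782, r_C = 0.0462×2.540^1.5 = 0.1870.
Overall selectivity = C_B/C_C = r_Bτ/(r_Cτ) = r_B/r_C = 3.63.

3.63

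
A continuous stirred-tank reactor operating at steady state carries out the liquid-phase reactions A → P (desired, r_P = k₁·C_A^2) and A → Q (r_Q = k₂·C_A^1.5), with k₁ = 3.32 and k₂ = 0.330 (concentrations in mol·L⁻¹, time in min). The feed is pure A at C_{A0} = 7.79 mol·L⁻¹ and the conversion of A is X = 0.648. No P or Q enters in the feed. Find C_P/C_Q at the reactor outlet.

Exit C_A = C_{A0}(1−X) = 7.79×0.352 = 2.742 mol·L⁻¹.
In a CSTR the entire volume is at exit conditions, so r_P = 3.32×2.742^2 = 24.96 and r_Q = 0.330×2.742^1.5 = 1.498.
Overall selectivity = C_P/C_Q = r_Pτ/(r_Qτ) = r_P/r_Q = 16.7.

16.7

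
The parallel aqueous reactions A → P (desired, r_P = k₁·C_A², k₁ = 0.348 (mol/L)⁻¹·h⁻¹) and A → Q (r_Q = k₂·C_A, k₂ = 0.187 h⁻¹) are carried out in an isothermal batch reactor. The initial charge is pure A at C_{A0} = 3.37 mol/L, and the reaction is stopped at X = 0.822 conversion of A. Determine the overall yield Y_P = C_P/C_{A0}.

0.625

C_A = C_{A0}(1−X) = 0.5999 mol/L.
Along a PFR/batch, dC_Q/dC_A = −r_Q/(r_P+r_Q) = −k₂/(k₂+k₁·C_A).
Integrating from C_{A0} to C_A: C_Q = (0.187/0.348)·ln[(0.187+0.348·3.37)/(0.187+0.348·0.600)] = 0.5374·ln(1.360/0.3958) = 0.6632 mol/L.
Then C_P = (C_{A0}−C_A) − C_Q = 2.770 − 0.6632 = 2.107 mol/L.
Y_P = C_P/C_{A0} = 2.107/3.37 = 0.625.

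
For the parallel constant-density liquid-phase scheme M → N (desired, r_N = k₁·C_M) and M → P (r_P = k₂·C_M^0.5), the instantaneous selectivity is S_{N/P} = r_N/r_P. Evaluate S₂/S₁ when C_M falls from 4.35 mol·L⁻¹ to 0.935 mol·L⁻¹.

0.464

S_{N/P} = (k₁/k₂)·C_M^0.5, so S₂/S₁ = (C_{M,2}/C_{M,1})^0.5.
= (0.935/4.35)^0.5 = (0.2149)^0.5 = 0.464.
Selectivity toward N falls as C_M falls — high-concentration operation is favoured.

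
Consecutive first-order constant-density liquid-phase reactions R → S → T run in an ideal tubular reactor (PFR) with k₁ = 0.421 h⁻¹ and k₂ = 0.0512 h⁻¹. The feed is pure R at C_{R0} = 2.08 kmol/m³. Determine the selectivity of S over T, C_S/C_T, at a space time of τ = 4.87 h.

5.67

For first-order series with pure R initially, C_S(τ) = k₁C_{R0}/(k₂−k₁)·(e^(−k₁τ) − e^(−k₂τ)).
e^(−k₁τ) = e^(−0.421×4.87) = e^(−2.050) = 0.1287; e^(−k₂τ) = e^(−0.2493) = 0.7793.
C_S = 0.421×2.08/(0.0512−0.421) × (0.1287−0.7793) = (-2.368)×(-0.6506) = 1.541 kmol/m³.
C_R = C_{R0}e^(−k₁τ) = 0.2677 kmol/m³, so C_T = C_{R0}−C_R−C_S = 0.2717 kmol/m³; C_S/C_T = 5.67.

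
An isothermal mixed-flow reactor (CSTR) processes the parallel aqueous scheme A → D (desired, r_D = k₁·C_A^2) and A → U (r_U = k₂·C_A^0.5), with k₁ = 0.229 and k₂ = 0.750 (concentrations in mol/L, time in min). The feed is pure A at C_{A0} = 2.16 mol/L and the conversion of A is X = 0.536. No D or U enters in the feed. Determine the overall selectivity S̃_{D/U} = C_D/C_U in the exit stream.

0.306

Exit C_A = C_{A0}(1−X) = 2.16×0.464 = 1.002 mol/L.
A CSTR operates uniformly at the exit composition, giving r_D = 0.2300 and r_U = 0.7508 (each k·C_A^n at C_A = 1.002).
Overall selectivity = C_D/C_U = r_Dτ/(r_Uτ) = r_D/r_U = 0.306.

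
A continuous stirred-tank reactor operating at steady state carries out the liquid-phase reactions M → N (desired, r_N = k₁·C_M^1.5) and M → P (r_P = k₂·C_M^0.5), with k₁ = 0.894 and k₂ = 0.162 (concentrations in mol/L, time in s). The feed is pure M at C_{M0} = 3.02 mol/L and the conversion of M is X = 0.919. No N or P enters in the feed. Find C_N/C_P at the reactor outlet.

1.35

Exit C_M = C_{M0}(1−X) = 3.02×0.0810 = 0.2446 mol/L.
In a CSTR the entire volume is at exit conditions, so r_N = 0.894×0.2446^1.5 = 0.1082 and r_P = 0.162×0.2446^0.5 = 0.08012.
Overall selectivity = C_N/C_P = r_Nτ/(r_Pτ) = r_N/r_P = 1.35.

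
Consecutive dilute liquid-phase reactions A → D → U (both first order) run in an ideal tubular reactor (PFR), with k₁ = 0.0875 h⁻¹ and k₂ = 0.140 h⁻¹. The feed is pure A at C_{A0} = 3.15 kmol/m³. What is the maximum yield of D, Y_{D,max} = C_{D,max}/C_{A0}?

0.286

For a first-order series the maximum intermediate yield is C_{D,max}/C_{A0} = (k₁/k₂)^[k₂/(k₂−k₁)].
= (0.0875/0.140)^(0.140/(0.140−0.0875)) = (0.6250)^(2.667) = 0.2855.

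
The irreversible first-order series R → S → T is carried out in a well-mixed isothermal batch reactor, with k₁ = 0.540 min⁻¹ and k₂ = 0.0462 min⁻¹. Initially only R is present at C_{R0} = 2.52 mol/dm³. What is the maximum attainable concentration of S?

2.00 mol/dm³

Evaluating C_S at t_opt = ln(k₂/k₁)/(k₂−k₁) gives C_{S,max}/C_{R0} = (k₁/k₂)^[k₂/(k₂−k₁)].
= (0.540/0.0462)^(0.0462/(0.0462−0.540)) = (11.69)^(-0.09356) = 0.7945.
C_{S,max} = 0.7945×2.52 = 2.00 mol/dm³.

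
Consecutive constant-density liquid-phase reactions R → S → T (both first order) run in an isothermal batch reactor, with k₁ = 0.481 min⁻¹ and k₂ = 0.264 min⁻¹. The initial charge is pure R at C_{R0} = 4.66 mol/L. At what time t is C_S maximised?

2.76 min

For first-order series the maximum of C_S occurs at t_opt = ln(k₂/k₁)/(k₂−k₁).
= ln(0.264/0.481)/(0.264−0.481) = ln(0.5489)/-0.2170 = -0.5999/-0.2170 = 2.76 min.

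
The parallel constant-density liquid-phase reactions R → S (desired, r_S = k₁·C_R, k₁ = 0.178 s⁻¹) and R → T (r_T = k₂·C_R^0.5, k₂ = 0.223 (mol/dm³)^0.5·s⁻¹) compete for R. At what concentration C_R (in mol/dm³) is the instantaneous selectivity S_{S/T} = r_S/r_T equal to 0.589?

S_{S/T} = (k₁/k₂)·C_R^0.5 ⇒ C_R = (S·k₂/k₁)^(2).
= (0.589×0.223/0.178)^(2) = (0.7379)^(2) = 0.545 mol/dm³.

0.545 mol/dm³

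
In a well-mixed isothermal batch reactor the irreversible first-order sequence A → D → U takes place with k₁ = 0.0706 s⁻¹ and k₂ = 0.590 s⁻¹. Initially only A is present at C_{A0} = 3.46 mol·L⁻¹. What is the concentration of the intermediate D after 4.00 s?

0.310 mol·L⁻¹

Solving the coupled first-order balances gives C_D(t) = [k₁/(k₂−k₁)]·C_{A0}·(e^(−k₁t) − e^(−k₂t)).
e^(−k₁t) = e^(−0.0706×4.00) = e^(−0.2824) = 0.7540; e^(−k₂t) = e^(−2.360) = 0.09442.
C_D = 0.0706×3.46/(0.590−0.0706) × (0.7540−0.09442) = 0.4703×0.6596 = 0.3102 mol·L⁻¹.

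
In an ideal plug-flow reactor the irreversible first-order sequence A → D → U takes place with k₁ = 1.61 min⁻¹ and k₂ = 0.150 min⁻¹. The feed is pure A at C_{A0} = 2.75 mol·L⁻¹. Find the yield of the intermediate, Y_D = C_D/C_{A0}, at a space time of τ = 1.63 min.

0.784

For first-order series with pure A initially, C_D(τ) = k₁C_{A0}/(k₂−k₁)·(e^(−k₁τ) − e^(−k₂τ)).
e^(−k₁τ) = e^(−1.61×1.63) = e^(−2.624) = 0.07249; e^(−k₂τ) = e^(−0.2445) = 0.7831.
C_D = 1.61×2.75/(0.150−1.61) × (0.07249−0.7831) = (-3.033)×(-0.7106) = 2.155 mol·L⁻¹.
Y_D = C_D/C_{A0} = 2.155/2.75 = 0.784.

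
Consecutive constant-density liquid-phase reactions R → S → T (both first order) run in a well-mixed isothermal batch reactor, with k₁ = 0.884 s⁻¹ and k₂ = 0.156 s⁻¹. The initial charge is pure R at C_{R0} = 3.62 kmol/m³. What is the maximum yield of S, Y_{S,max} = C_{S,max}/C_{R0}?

0.690

For a first-order series the maximum intermediate yield is C_{S,max}/C_{R0} = (k₁/k₂)^[k₂/(k₂−k₁)].
= (0.884/0.156)^(0.156/(0.156−0.884)) = (5.667)^(-0.2143) = 0.6896.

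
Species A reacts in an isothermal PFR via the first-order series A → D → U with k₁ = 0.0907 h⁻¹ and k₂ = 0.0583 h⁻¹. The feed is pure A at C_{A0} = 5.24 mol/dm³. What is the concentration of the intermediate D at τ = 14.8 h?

Solving the coupled first-order balances gives C_D(τ) = [k₁/(k₂−k₁)]·C_{A0}·(e^(−k₁τ) − e^(−k₂τ)).
e^(−k₁τ) = e^(−0.0907×14.8) = e^(−1.342) = 0.2612; e^(−k₂τ) = e^(−0.8628) = 0.4220.
C_D = 0.0907×5.24/(0.0583−0.0907) × (0.2612−0.4220) = (-14.67)×(-0.1607) = 2.358 mol/dm³.

2.36 mol/dm³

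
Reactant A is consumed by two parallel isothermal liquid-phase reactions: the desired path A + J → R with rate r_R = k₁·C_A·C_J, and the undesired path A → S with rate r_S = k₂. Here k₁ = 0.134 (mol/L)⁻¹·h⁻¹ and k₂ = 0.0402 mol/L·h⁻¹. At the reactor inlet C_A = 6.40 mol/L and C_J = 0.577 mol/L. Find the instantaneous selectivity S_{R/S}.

12.3

S_{R/S} = r_R/r_S = (k₁·C_A·C_J)/(k₂) = (k₁/k₂)·C_A·C_J.
= (0.134×6.400×0.5770) / (0.0402) = 0.4948/0.04020 = 12.3.
Since the desired path is higher order in A, keeping C_A high (PFR or concentrated feed) favours R.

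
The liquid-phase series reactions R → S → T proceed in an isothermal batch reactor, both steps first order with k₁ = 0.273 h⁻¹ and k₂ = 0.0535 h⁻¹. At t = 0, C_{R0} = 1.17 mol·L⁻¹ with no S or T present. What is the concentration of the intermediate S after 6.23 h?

0.777 mol·L⁻¹

The intermediate concentration in a first-order A→B→C sequence is C_S = k₁C_{R0}(e^(−k₁t) − e^(−k₂t))/(k₂−k₁).
e^(−k₁t) = e^(−0.273×6.23) = e^(−1.701) = 0.1825; e^(−k₂t) = e^(−0.3333) = 0.7166.
C_S = 0.273×1.17/(0.0535−0.273) × (0.1825−0.7166) = (-1.455)×(-0.5340) = 0.7771 mol·L⁻¹.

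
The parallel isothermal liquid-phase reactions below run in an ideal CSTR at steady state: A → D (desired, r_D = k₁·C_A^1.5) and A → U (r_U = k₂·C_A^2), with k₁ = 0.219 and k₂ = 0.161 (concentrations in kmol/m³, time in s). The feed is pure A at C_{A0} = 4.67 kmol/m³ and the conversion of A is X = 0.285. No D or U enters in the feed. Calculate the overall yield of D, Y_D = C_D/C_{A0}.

Exit C_A = C_{A0}(1−X) = 4.67×0.715 = 3.339 kmol/m³.
A CSTR operates uniformly at the exit composition, giving r_D = 1.336 and r_U = 1.795 (each k·C_A^n at C_A = 3.339).
Fraction of consumed A going to D: r_D/(r_D+r_U) = 0.4267.
C_D = 0.4267·C_{A0}·X = 0.4267×4.67×0.285 = 0.568 kmol/m³; Y_D = C_D/C_{A0} = 0.122.

0.122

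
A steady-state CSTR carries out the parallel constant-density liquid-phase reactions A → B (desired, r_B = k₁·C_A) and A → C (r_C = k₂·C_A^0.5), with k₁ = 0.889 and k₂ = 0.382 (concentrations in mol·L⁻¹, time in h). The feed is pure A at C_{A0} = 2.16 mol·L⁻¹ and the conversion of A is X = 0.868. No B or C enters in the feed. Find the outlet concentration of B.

Exit C_A = C_{A0}(1−X) = 2.16×0.132 = 0.2851 mol·L⁻¹.
In a CSTR the entire volume is at exit conditions, so r_B = 0.889×0.2851 = 0.2535 and r_C = 0.382×0.2851^0.5 = 0.2040.
Fraction of consumed A going to B: r_B/(r_B+r_C) = 0.5541.
C_B = 0.5541·C_{A0}·X = 0.5541×2.16×0.868 = 1.04 mol·L⁻¹.

1.04 mol·L⁻¹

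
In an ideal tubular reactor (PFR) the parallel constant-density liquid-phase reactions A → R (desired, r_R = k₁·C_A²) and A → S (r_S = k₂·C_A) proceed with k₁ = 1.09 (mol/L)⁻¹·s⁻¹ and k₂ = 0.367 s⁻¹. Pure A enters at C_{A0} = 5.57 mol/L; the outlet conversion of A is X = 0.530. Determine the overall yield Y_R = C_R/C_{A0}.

0.488

C_A = C_{A0}(1−X) = 2.618 mol/L.
Along a PFR/batch, dC_S/dC_A = −r_S/(r_R+r_S) = −k₂/(k₂+k₁·C_A).
Integrating from C_{A0} to C_A: C_S = (0.367/1.09)·ln[(0.367+1.09·5.57)/(0.367+1.09·2.62)] = 0.3367·ln(6.438/3.221) = 0.2332 mol/L.
Then C_R = (C_{A0}−C_A) − C_S = 2.952 − 0.2332 = 2.719 mol/L.
Y_R = C_R/C_{A0} = 2.719/5.57 = 0.488.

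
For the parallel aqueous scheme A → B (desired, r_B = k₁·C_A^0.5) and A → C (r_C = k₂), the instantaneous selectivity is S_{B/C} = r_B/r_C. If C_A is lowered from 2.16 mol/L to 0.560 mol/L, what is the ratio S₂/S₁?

0.509

S_{B/C} = (k₁/k₂)·C_A^0.5, so S₂/S₁ = (C_{A,2}/C_{A,1})^0.5.
= (0.560/2.16)^0.5 = (0.2593)^0.5 = 0.509.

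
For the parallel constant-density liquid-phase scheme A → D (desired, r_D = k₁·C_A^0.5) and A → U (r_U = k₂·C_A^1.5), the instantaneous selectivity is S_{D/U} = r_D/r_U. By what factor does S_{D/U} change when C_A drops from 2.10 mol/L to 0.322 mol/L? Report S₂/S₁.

S_{D/U} = (k₁/k₂)·C_A⁻¹, so S₂/S₁ = (C_{A,2}/C_{A,1})⁻¹.
= 2.10/0.322 = 6.52.

6.52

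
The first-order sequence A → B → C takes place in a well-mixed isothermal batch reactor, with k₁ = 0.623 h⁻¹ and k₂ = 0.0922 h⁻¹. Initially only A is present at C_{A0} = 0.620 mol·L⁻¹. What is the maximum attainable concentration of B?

0.445 mol·L⁻¹

Evaluating C_B at t_opt = ln(k₂/k₁)/(k₂−k₁) gives C_{B,max}/C_{A0} = (k₁/k₂)^[k₂/(k₂−k₁)].
= (0.623/0.0922)^(0.0922/(0.0922−0.623)) = (6.757)^(-0.1737) = 0.7176.
C_{B,max} = 0.7176×0.620 = 0.445 mol·L⁻¹.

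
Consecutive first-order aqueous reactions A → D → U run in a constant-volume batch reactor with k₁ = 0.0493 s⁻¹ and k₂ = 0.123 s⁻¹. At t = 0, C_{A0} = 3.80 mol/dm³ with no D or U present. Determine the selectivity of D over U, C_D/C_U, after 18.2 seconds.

The intermediate concentration in a first-order A→B→C sequence is C_D = k₁C_{A0}(e^(−k₁t) − e^(−k₂t))/(k₂−k₁).
e^(−k₁t) = e^(−0.0493×18.2) = e^(−0.8973) = 0.4077; e^(−k₂t) = e^(−2.239) = 0.1066.
C_D = 0.0493×3.80/(0.123−0.0493) × (0.4077−0.1066) = 2.542×0.3011 = 0.7653 mol/dm³.
C_A = C_{A0}e^(−k₁t) = 1.549 mol/dm³, so C_U = C_{A0}−C_A−C_D = 1.485 mol/dm³; C_D/C_U = 0.515.

0.515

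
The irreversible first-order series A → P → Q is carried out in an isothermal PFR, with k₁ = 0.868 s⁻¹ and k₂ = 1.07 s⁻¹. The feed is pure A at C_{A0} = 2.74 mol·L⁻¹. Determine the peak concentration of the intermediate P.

Evaluating C_P at τ_opt = ln(k₂/k₁)/(k₂−k₁) gives C_{P,max}/C_{A0} = (k₁/k₂)^[k₂/(k₂−k₁)].
= (0.868/1.07)^(1.07/(1.07−0.868)) = (0.8112)^(5.297) = 0.3301.
C_{P,max} = 0.3301×2.74 = 0.905 mol·L⁻¹.

0.905 mol·L⁻¹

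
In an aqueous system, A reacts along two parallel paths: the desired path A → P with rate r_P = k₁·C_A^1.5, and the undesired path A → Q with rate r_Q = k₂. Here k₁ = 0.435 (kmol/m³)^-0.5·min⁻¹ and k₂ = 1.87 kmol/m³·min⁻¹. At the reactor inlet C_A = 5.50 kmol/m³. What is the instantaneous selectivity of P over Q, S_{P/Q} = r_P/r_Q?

S_{P/Q} = r_P/r_Q = (k₁·C_A^1.5)/(k₂) = (k₁/k₂)·C_A^1.5.
= (0.435×5.500^1.5) / (1.87) = 5.611/1.870 = 3.00.

3.00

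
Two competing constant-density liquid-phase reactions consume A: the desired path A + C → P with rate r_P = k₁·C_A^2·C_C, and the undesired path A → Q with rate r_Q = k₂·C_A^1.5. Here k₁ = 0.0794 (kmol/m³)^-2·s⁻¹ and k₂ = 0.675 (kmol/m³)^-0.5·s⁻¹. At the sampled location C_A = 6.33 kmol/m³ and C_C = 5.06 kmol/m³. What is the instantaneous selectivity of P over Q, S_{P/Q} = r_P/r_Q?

1.50

S_{P/Q} = r_P/r_Q = (k₁·C_A^2·C_C)/(k₂·C_A^1.5) = (k₁/k₂)·C_A^0.5·C_C.
= (0.0794×6.330^2×5.060) / (0.675×6.330^1.5) = 16.10/10.75 = 1.50.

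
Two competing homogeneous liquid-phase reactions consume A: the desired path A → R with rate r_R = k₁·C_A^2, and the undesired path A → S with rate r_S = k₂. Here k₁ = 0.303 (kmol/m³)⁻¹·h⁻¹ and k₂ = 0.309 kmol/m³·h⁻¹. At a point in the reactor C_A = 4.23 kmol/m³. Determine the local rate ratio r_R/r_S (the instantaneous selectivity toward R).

S_{R/S} = r_R/r_S = (k₁·C_A^2)/(k₂) = (k₁/k₂)·C_A^2.
= (0.303×4.230^2) / (0.309) = 5.422/0.3090 = 17.5.
Since the desired path is higher order in A, keeping C_A high (PFR or concentrated feed) favours R.

17.5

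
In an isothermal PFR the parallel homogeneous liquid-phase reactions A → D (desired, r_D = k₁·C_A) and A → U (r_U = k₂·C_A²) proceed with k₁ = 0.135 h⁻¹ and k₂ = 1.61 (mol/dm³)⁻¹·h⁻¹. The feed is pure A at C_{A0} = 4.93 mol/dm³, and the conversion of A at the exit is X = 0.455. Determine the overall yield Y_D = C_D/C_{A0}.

C_A = C_{A0}(1−X) = 2.687 mol/dm³.
Along a PFR/batch, dC_D/dC_A = −r_D/(r_D+r_U) = −k₁/(k₁+k₂·C_A).
Integrating from C_{A0} to C_A: C_D = (0.135/1.61)·ln[(0.135+1.61·4.93)/(0.135+1.61·2.69)] = 0.08385·ln(8.072/4.461) = 0.04973 mol/dm³.
Y_D = C_D/C_{A0} = 0.04973/4.93 = 0.0101.

0.0101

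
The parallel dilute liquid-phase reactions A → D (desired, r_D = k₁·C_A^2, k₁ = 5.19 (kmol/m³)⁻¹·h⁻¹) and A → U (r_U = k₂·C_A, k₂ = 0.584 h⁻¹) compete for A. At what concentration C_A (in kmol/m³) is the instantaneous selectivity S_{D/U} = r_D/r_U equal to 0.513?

0.0577 kmol/m³

S_{D/U} = (k₁/k₂)·C_A ⇒ C_A = S·k₂/k₁.
= 0.513×0.584/5.19 = 0.0577 kmol/m³.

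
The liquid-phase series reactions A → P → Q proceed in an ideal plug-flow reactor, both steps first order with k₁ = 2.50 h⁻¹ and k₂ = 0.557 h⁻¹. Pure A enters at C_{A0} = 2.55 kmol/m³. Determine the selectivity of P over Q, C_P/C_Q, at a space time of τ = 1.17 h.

The intermediate concentration in a first-order A→B→C sequence is C_P = k₁C_{A0}(e^(−k₁τ) − e^(−k₂τ))/(k₂−k₁).
e^(−k₁τ) = e^(−2.50×1.17) = e^(−2.925) = 0.05366; e^(−k₂τ) = e^(−0.6517) = 0.5212.
C_P = 2.50×2.55/(0.557−2.50) × (0.05366−0.5212) = (-3.281)×(-0.4675) = 1.534 kmol/m³.
C_A = C_{A0}e^(−k₁τ) = 0.1368 kmol/m³, so C_Q = C_{A0}−C_A−C_P = 0.8793 kmol/m³; C_P/C_Q = 1.74.

1.74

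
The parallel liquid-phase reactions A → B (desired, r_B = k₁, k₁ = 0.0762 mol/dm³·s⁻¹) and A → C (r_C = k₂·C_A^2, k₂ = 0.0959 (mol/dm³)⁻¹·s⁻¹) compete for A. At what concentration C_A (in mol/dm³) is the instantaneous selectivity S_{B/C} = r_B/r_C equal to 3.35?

S_{B/C} = (k₁/k₂)·C_A^-2 ⇒ C_A = (S·k₂/k₁)^(-0.5).
= (3.35×0.0959/0.0762)^(-0.5) = (4.216)^(-0.5) = 0.487 mol/dm³.

0.487 mol/dm³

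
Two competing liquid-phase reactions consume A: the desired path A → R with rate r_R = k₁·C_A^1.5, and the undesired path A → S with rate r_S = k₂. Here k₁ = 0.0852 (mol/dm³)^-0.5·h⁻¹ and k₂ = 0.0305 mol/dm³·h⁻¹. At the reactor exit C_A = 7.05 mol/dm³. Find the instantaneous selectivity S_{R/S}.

S_{R/S} = r_R/r_S = (k₁·C_A^1.5)/(k₂) = (k₁/k₂)·C_A^1.5.
= (0.0852×7.050^1.5) / (0.0305) = 1.595/0.03050 = 52.3.
Since the desired path is higher order in A, keeping C_A high (PFR or concentrated feed) favours R.

52.3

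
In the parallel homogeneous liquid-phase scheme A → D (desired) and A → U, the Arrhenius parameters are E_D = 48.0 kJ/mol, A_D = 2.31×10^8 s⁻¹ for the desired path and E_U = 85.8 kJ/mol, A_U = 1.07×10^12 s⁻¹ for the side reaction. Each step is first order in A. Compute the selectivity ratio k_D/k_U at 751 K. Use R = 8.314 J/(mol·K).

0.0919

Since both paths have the same order in A, the concentration cancels and S_{D/U} = k_D/k_U = (A_D/A_U)·exp[(E_U−E_D)/(RT)].
(E_U−E_D)/(RT) = (85.8−48.0)×10³/(8.314×751) = 37800/6244 = 6.054.
k_D/k_U = (2.31×10^8/1.07×10^12)·exp(6.054) = 2.159×10^-4 × 425.8 = 0.0919.
Since E_D < E_U, lowering the temperature improves selectivity toward D.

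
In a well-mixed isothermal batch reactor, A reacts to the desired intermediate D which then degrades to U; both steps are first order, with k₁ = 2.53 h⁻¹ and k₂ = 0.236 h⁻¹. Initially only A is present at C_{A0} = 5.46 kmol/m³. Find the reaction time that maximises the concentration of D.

Setting dC_D/dt = 0 gives t_opt = ln(k₂/k₁)/(k₂−k₁).
= ln(0.236/2.53)/(0.236−2.53) = ln(0.09328)/-2.294 = -2.372/-2.294 = 1.03 h.

1.03 h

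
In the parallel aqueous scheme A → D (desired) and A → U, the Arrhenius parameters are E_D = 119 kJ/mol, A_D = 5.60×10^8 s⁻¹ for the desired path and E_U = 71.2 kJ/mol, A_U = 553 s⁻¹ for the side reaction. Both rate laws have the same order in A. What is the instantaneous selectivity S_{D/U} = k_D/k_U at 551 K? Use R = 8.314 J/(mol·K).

29.8

k_D/k_U = (A_D/A_U)·exp[−(E_D−E_U)/(RT)] = (A_D/A_U)·exp[(E_U−E_D)/(RT)].
(E_U−E_D)/(RT) = (71.2−119)×10³/(8.314×551) = -47800/4581 = -10.43.
k_D/k_U = (5.60×10^8/553)·exp(-10.43) = 1.013×10^6 × 2.940×10^-5 = 29.8.
Since E_D > E_U, raising the temperature improves selectivity toward D.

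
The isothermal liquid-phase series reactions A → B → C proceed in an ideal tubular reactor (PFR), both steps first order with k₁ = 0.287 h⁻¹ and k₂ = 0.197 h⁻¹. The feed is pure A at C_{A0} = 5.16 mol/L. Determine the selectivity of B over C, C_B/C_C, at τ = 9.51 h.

Solving the coupled first-order balances gives C_B(τ) = [k₁/(k₂−k₁)]·C_{A0}·(e^(−k₁τ) − e^(−k₂τ)).
e^(−k₁τ) = e^(−0.287×9.51) = e^(−2.729) = 0.06526; e^(−k₂τ) = e^(−1.873) = 0.1536.
C_B = 0.287×5.16/(0.197−0.287) × (0.06526−0.1536) = (-16.45)×(-0.08833) = 1.453 mol/L.
C_A = C_{A0}e^(−k₁τ) = 0.3367 mol/L, so C_C = C_{A0}−C_A−C_B = 3.370 mol/L; C_B/C_C = 0.431.

0.431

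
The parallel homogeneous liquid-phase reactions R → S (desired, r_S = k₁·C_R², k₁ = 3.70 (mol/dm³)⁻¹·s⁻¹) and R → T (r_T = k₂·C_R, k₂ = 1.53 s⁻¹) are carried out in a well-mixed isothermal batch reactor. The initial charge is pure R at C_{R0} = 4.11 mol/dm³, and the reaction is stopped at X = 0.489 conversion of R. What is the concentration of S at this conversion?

C_R = C_{R0}(1−X) = 2.100 mol/dm³.
Along a PFR/batch, dC_T/dC_R = −r_T/(r_S+r_T) = −k₂/(k₂+k₁·C_R).
Integrating from C_{R0} to C_R: C_T = (1.53/3.70)·ln[(1.53+3.70·4.11)/(1.53+3.70·2.10)] = 0.4135·ln(16.74/9.301) = 0.2429 mol/dm³.
Then C_S = (C_{R0}−C_R) − C_T = 2.010 − 0.2429 = 1.767 mol/dm³.

1.77 mol/dm³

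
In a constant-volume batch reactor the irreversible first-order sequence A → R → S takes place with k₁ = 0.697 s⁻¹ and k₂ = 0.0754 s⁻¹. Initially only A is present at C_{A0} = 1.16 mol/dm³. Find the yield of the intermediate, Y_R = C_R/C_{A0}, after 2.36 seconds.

For first-order series with pure A initially, C_R(t) = k₁C_{A0}/(k₂−k₁)·(e^(−k₁t) − e^(−k₂t)).
e^(−k₁t) = e^(−0.697×2.36) = e^(−1.645) = 0.1930; e^(−k₂t) = e^(−0.1779) = 0.8370.
C_R = 0.697×1.16/(0.0754−0.697) × (0.1930−0.8370) = (-1.301)×(-0.6440) = 0.8376 mol/dm³.
Y_R = C_R/C_{A0} = 0.8376/1.16 = 0.722.

0.722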